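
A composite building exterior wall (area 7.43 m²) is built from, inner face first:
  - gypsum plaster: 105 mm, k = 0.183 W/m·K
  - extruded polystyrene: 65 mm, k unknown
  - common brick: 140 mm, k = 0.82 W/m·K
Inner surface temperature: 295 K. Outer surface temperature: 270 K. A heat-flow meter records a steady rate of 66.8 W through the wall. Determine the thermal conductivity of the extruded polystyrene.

k ≈ 0.0319 W/(m·K)

Model the wall as resistances in series:
R_gypsum plaster = L/(kA) = 0.105/(0.183×7.43) = 0.07722 K/W
R_common brick = L/(kA) = 0.14/(0.82×7.43) = 0.02298 K/W
Sum of known resistances R_other = 0.1002 K/W
Total R = ΔT/Q = 25/66.8 = 0.3743 K/W
R_extruded polystyrene = R_total − R_other = 0.274 K/W
k = L/(R·A) = 0.065/(0.274×7.43)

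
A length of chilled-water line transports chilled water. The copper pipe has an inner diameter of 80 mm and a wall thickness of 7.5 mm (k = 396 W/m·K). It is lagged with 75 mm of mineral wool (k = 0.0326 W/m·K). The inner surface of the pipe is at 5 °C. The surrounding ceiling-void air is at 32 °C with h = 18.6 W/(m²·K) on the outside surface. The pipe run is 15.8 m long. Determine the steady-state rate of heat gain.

Cylindrical conduction, so R = ln(r₂/r₁)/(2πkL) per layer, in series:
R_copper pipe wall = ln(47.5/40)/(2π×396×15.8) = 4.371×10^-6 K/W
R_mineral wool = ln(122.5/47.5)/(2π×0.0326×15.8) = 0.2927 K/W
R_outer film = 1/(h_o·2πr_oL) = 1/(18.6×2π×0.1225×15.8) = 0.004421 K/W
R_total = 0.2972 K/W
Q = ΔT/R_total = 27/0.2972

Q ≈ 90.9 W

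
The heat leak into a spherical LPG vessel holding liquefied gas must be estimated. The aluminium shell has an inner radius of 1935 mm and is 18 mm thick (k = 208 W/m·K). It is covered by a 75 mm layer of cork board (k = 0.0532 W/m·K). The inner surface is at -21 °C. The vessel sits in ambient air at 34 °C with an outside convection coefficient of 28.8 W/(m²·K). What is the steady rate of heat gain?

Q ≈ 1900 W

Each spherical layer contributes R = (1/r_i − 1/r_o)/(4πk):
R_aluminium shell = (1/1.935 − 1/1.953)/(4π×208) = 1.822×10^-6 K/W
R_cork board = (1/1.953 − 1/2.028)/(4π×0.0532) = 0.02832 K/W
R_outer film = 1/(h·4πr_o²) = 1/(28.8×4π×2.028²) = 6.718×10^-4 K/W
R_total = 0.029 K/W
Q = ΔT/R_total = 55/0.029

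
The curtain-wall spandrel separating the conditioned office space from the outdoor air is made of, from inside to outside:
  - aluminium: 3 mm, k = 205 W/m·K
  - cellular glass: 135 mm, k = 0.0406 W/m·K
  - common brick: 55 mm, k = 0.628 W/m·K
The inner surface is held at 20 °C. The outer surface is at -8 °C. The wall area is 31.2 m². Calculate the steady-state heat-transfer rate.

Q ≈ 256 W

Thermal resistances in series:
R_aluminium = L/(kA) = 0.003/(205×31.2) = 4.69×10^-7 K/W
R_cellular glass = L/(kA) = 0.135/(0.0406×31.2) = 0.1066 K/W
R_common brick = L/(kA) = 0.055/(0.628×31.2) = 0.002807 K/W
R_total = 0.1094 K/W
Q = ΔT / R_total = 28 / 0.1094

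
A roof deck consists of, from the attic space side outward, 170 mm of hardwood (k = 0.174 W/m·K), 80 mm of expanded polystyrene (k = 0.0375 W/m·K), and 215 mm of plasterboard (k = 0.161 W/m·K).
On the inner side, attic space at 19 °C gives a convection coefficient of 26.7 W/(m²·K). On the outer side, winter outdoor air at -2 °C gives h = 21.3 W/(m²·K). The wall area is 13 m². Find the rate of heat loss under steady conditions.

Thermal resistances in series:
R_inner film = 1/(h_i·A) = 1/(26.7×13) = 0.002881 K/W
R_hardwood = L/(kA) = 0.17/(0.174×13) = 0.07515 K/W
R_expanded polystyrene = L/(kA) = 0.08/(0.0375×13) = 0.1641 K/W
R_plasterboard = L/(kA) = 0.215/(0.161×13) = 0.1027 K/W
R_outer film = 1/(h_o·A) = 1/(21.3×13) = 0.003611 K/W
R_total = 0.3485 K/W
Q = ΔT / R_total = 21 / 0.3485

Q ≈ 60.3 W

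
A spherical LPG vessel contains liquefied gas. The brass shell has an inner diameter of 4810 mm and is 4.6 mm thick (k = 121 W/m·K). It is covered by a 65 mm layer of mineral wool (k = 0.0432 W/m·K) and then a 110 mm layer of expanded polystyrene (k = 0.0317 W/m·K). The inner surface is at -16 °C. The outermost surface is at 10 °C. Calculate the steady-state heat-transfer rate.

Spherical conduction: R = (1/r_in − 1/r_out)/(4πk) per layer; series-sum.
R_brass shell = (1/2.405 − 1/2.4096)/(4π×121) = 5.22×10^-7 K/W
R_mineral wool = (1/2.4096 − 1/2.4746)/(4π×0.0432) = 0.02008 K/W
R_expanded polystyrene = (1/2.4746 − 1/2.5846)/(4π×0.0317) = 0.04317 K/W
R_total = 0.06326 K/W
Q = ΔT/R_total = 26/0.06326

Q ≈ 411 W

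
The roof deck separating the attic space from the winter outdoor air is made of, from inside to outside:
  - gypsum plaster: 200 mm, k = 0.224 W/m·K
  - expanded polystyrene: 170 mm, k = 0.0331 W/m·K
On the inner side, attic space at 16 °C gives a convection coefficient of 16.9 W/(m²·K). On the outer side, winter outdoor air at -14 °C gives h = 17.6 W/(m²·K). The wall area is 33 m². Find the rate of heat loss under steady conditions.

Q ≈ 161 W

Using the resistance-network approach (series):
R_inner film = 1/(h_i·A) = 1/(16.9×33) = 0.001793 K/W
R_gypsum plaster = L/(kA) = 0.2/(0.224×33) = 0.02706 K/W
R_expanded polystyrene = L/(kA) = 0.17/(0.0331×33) = 0.1556 K/W
R_outer film = 1/(h_o·A) = 1/(17.6×33) = 0.001722 K/W
R_total = 0.1862 K/W
Q = ΔT / R_total = 30 / 0.1862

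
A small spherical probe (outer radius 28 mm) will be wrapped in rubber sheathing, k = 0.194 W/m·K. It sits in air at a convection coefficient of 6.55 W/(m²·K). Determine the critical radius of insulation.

For a sphere r_cr = 2k/h = 2×0.194/6.55
r_cr = 59.2 mm; since the bare radius (28 mm) is below r_cr, adding a thin layer of insulation will *increase* heat loss.

r_cr ≈ 59.2 mm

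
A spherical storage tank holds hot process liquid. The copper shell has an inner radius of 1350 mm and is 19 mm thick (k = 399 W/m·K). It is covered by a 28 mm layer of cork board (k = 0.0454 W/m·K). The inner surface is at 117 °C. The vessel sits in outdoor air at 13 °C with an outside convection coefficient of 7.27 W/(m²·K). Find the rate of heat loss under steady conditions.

Radial (spherical) resistances in series:
R_copper shell = (1/1.35 − 1/1.369)/(4π×399) = 2.05×10^-6 K/W
R_cork board = (1/1.369 − 1/1.397)/(4π×0.0454) = 0.02566 K/W
R_outer film = 1/(h·4πr_o²) = 1/(7.27×4π×1.397²) = 0.005609 K/W
R_total = 0.03127 K/W
Q = ΔT/R_total = 104/0.03127

Q ≈ 3330 W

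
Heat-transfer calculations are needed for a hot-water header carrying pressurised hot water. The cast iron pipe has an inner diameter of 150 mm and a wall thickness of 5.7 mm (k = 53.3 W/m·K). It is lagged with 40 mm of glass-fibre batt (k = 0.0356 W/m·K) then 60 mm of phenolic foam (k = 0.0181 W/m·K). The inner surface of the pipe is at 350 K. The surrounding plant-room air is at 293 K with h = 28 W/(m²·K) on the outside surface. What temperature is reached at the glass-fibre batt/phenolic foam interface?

T ≈ 331 K

Radial resistances (cylindrical: R_cond = ln(r_o/r_i)/(2πkL), R_conv = 1/(h·2πrL)):
R_cast iron pipe wall = ln(80.7/75)/(2π×53.3×1) = 2.187×10^-4 K/W
R_glass-fibre batt = ln(120.7/80.7)/(2π×0.0356×1) = 1.8 K/W
R_phenolic foam = ln(180.7/120.7)/(2π×0.0181×1) = 3.548 K/W
R_outer film = 1/(h_o·2πr_oL) = 1/(28×2π×0.1807×1) = 0.03146 K/W
R_total = 5.38 K/W
Q = ΔT/R_total = 57/5.38
Q = 10.6 W/m
T_interface = T_inner − Q·ΣR(inner→interface) = 350 − 10.6×1.8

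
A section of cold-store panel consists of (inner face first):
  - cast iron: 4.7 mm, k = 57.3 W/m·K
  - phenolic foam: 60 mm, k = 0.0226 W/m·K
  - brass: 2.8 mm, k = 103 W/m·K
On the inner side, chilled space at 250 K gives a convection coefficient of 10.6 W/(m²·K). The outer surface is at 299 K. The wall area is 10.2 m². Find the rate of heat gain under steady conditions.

Thermal resistances in series:
R_inner film = 1/(h_i·A) = 1/(10.6×10.2) = 0.009249 K/W
R_cast iron = L/(kA) = 0.0047/(57.3×10.2) = 8.042×10^-6 K/W
R_phenolic foam = L/(kA) = 0.06/(0.0226×10.2) = 0.2603 K/W
R_brass = L/(kA) = 0.0028/(103×10.2) = 2.665×10^-6 K/W
R_total = 0.2695 K/W
Q = ΔT / R_total = 49 / 0.2695

Q ≈ 182 W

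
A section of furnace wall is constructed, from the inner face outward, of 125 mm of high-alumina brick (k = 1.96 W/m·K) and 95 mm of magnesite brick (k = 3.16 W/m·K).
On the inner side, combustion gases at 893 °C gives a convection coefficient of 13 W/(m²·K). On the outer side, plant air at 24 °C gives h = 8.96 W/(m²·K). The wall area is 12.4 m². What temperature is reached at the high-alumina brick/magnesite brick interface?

T ≈ 460 °C

Thermal resistances in series:
R_inner film = 1/(h_i·A) = 1/(13×12.4) = 0.006203 K/W
R_high-alumina brick = L/(kA) = 0.125/(1.96×12.4) = 0.005143 K/W
R_magnesite brick = L/(kA) = 0.095/(3.16×12.4) = 0.002424 K/W
R_outer film = 1/(h_o·A) = 1/(8.96×12.4) = 0.009001 K/W
R_total = 0.02277 K/W;  Q = ΔT/R_total = 869/0.02277 = 38160 W
T_interface = T_inner − Q·ΣR(inner→interface) = 893 − 38200×0.01135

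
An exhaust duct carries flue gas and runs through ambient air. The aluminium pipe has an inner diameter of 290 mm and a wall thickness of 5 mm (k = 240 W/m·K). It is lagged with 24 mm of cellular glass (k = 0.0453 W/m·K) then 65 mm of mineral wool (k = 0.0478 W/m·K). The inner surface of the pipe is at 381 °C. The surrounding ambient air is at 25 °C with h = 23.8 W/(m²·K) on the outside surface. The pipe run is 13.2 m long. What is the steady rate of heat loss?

For a radial system each layer contributes R = ln(r_out/r_in)/(2πkL); films add R = 1/(hA).
R_aluminium pipe wall = ln(150/145)/(2π×240×13.2) = 1.703×10^-6 K/W
R_cellular glass = ln(174/150)/(2π×0.0453×13.2) = 0.0395 K/W
R_mineral wool = ln(239/174)/(2π×0.0478×13.2) = 0.08006 K/W
R_outer film = 1/(h_o·2πr_oL) = 1/(23.8×2π×0.239×13.2) = 0.00212 K/W
R_total = 0.1217 K/W
Q = ΔT/R_total = 356/0.1217

Q ≈ 2930 W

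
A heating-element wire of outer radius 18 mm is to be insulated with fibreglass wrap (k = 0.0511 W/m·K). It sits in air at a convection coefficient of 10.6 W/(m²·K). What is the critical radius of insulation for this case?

r_cr ≈ 4.82 mm

For a cylinder r_cr = k/h = 0.0511/10.6
r_cr = 4.82 mm; since the bare radius (18 mm) is above r_cr, any added insulation will reduce heat loss.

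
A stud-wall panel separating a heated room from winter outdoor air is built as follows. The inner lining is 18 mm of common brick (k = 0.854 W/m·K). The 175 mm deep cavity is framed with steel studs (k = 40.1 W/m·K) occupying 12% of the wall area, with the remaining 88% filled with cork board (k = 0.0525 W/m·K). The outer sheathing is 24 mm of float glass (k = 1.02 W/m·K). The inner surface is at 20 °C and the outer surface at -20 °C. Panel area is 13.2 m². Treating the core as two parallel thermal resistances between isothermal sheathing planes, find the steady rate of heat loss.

Sheathing layers in series; stud and cavity paths in parallel between them.
R_inner = 0.018/(0.854×13.2) = 0.001597 K/W
R_stud  = 0.175/(40.1×0.12×13.2) = 0.002755 K/W
R_cav   = 0.175/(0.0525×0.88×13.2) = 0.287 K/W
1/R_core = 1/R_stud + 1/R_cav → R_core = 0.002729 K/W
R_outer = 0.024/(1.02×13.2) = 0.001783 K/W
R_total = 0.006108 K/W
Q = ΔT/R_total = 40/0.006108

Q ≈ 6550 W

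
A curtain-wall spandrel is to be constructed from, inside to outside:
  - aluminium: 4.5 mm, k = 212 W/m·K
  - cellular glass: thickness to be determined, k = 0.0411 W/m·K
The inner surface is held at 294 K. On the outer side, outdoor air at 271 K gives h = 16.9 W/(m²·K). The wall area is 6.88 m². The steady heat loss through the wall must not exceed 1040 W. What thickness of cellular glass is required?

L ≈ 3.82 mm

Treating each layer as a thermal resistance in series:
R_aluminium = L/(kA) = 0.0045/(212×6.88) = 3.085×10^-6 K/W
R_outer film = 1/(h_o·A) = 1/(16.9×6.88) = 0.008601 K/W
Sum of the known resistances R_other = 0.008604 K/W
Required total resistance R_tot = ΔT/Q_allow = 23/1040 = 0.02212 K/W
R_cellular glass = R_tot − R_other = 0.01351 K/W
L = R·k·A = 0.01351×0.0411×6.88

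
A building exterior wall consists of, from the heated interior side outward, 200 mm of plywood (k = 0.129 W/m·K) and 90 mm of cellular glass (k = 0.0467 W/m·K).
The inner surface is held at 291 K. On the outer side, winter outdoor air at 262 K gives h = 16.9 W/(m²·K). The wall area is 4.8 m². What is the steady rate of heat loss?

Thermal resistances in series:
R_plywood = L/(kA) = 0.2/(0.129×4.8) = 0.323 K/W
R_cellular glass = L/(kA) = 0.09/(0.0467×4.8) = 0.4015 K/W
R_outer film = 1/(h_o·A) = 1/(16.9×4.8) = 0.01233 K/W
R_total = 0.7368 K/W
Q = ΔT / R_total = 29 / 0.7368

Q ≈ 39.4 W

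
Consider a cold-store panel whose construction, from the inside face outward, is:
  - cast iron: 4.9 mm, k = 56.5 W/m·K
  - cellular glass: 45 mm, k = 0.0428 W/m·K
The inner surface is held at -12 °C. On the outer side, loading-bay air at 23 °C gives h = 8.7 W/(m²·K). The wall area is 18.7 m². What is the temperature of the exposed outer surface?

Series thermal resistances:
R_cast iron = L/(kA) = 0.0049/(56.5×18.7) = 4.638×10^-6 K/W
R_cellular glass = L/(kA) = 0.045/(0.0428×18.7) = 0.05622 K/W
R_outer film = 1/(h_o·A) = 1/(8.7×18.7) = 0.006147 K/W
R_total = 0.06238 K/W;  Q = ΔT/R_total = 35/0.06238 = 561.1 W
T_interface = T_inner + Q·ΣR(inner→interface) = -12 + 561×0.05623

T ≈ 19.6 °C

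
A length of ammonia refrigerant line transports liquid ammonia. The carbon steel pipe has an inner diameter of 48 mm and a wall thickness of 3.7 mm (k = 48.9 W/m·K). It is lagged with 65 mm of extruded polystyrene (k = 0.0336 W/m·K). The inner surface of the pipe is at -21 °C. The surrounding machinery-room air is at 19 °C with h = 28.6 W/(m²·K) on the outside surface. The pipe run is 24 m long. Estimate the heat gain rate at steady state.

Radial resistances (cylindrical: R_cond = ln(r_o/r_i)/(2πkL), R_conv = 1/(h·2πrL)):
R_carbon steel pipe wall = ln(27.7/24)/(2π×48.9×24) = 1.944×10^-5 K/W
R_extruded polystyrene = ln(92.7/27.7)/(2π×0.0336×24) = 0.2384 K/W
R_outer film = 1/(h_o·2πr_oL) = 1/(28.6×2π×0.0927×24) = 0.002501 K/W
R_total = 0.2409 K/W
Q = ΔT/R_total = 40/0.2409

Q ≈ 166 W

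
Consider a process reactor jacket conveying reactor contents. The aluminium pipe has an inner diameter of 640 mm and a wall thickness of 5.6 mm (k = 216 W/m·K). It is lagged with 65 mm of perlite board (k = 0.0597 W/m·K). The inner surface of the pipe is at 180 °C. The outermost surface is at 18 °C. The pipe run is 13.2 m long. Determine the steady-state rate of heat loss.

Treating each annulus and film as a series resistance:
R_aluminium pipe wall = ln(325.6/320)/(2π×216×13.2) = 9.684×10^-7 K/W
R_perlite board = ln(390.6/325.6)/(2π×0.0597×13.2) = 0.03676 K/W
R_total = 0.03676 K/W
Q = ΔT/R_total = 162/0.03676

Q ≈ 4410 W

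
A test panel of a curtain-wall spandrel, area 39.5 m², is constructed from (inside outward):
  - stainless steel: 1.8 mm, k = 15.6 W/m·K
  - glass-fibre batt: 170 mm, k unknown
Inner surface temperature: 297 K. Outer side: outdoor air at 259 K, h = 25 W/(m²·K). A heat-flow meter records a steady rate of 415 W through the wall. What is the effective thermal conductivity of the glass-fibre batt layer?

Thermal resistances in series:
R_stainless steel = L/(kA) = 0.0018/(15.6×39.5) = 2.921×10^-6 K/W
R_outer film = 1/(h_o·A) = 1/(25×39.5) = 0.001013 K/W
Sum of known resistances R_other = 0.001016 K/W
Total R = ΔT/Q = 38/415 = 0.09157 K/W
R_glass-fibre batt = R_total − R_other = 0.09055 K/W
k = L/(R·A) = 0.17/(0.09055×39.5)

k ≈ 0.0475 W/(m·K)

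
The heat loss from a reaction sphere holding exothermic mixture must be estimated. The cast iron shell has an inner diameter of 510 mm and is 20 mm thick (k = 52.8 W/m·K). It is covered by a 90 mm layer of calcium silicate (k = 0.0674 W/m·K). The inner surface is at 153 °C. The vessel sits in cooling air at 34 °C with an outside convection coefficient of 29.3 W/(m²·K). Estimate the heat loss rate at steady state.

Radial (spherical) resistances in series:
R_cast iron shell = (1/0.255 − 1/0.275)/(4π×52.8) = 4.298×10^-4 K/W
R_calcium silicate = (1/0.275 − 1/0.365)/(4π×0.0674) = 1.059 K/W
R_outer film = 1/(h·4πr_o²) = 1/(29.3×4π×0.365²) = 0.02039 K/W
R_total = 1.079 K/W
Q = ΔT/R_total = 119/1.079

Q ≈ 110 W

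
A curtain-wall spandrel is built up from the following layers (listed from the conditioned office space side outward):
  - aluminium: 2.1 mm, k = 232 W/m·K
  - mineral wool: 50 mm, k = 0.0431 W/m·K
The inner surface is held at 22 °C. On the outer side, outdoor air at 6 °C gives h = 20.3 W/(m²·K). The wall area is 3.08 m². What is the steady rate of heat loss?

Model the wall as resistances in series:
R_aluminium = L/(kA) = 0.0021/(232×3.08) = 2.939×10^-6 K/W
R_mineral wool = L/(kA) = 0.05/(0.0431×3.08) = 0.3767 K/W
R_outer film = 1/(h_o·A) = 1/(20.3×3.08) = 0.01599 K/W
R_total = 0.3927 K/W
Q = ΔT / R_total = 16 / 0.3927

Q ≈ 40.7 W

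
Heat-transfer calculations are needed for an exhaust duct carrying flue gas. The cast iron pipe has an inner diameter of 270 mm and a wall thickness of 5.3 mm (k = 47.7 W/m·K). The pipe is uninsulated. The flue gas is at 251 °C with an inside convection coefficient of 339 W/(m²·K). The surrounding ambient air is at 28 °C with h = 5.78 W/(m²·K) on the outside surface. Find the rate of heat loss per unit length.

Cylindrical conduction, so R = ln(r₂/r₁)/(2πkL) per layer, in series:
R_inner film = 1/(h_i·2πr₁L) = 1/(339×2π×0.135×1) = 0.003478 K/W
R_cast iron pipe wall = ln(140.3/135)/(2π×47.7×1) = 1.285×10^-4 K/W
R_outer film = 1/(h_o·2πr_oL) = 1/(5.78×2π×0.1403×1) = 0.1963 K/W
R_total = 0.1999 K/W
Q = ΔT/R_total = 223/0.1999

q′ ≈ 1120 W/m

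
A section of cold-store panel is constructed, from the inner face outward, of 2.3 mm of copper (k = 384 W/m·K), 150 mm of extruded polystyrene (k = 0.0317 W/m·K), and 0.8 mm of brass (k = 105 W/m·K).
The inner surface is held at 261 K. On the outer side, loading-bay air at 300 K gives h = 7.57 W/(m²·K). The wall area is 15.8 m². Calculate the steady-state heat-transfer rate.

Thermal resistances in series:
R_copper = L/(kA) = 0.0023/(384×15.8) = 3.791×10^-7 K/W
R_extruded polystyrene = L/(kA) = 0.15/(0.0317×15.8) = 0.2995 K/W
R_brass = L/(kA) = 0.0008/(105×15.8) = 4.822×10^-7 K/W
R_outer film = 1/(h_o·A) = 1/(7.57×15.8) = 0.008361 K/W
R_total = 0.3078 K/W
Q = ΔT / R_total = 39 / 0.3078

Q ≈ 127 W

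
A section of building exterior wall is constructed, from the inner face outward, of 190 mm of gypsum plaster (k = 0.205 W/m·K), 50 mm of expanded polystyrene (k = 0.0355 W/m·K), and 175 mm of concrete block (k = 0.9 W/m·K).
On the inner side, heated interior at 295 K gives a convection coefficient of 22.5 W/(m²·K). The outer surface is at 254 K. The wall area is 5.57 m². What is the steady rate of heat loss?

Model the wall as resistances in series:
R_inner film = 1/(h_i·A) = 1/(22.5×5.57) = 0.007979 K/W
R_gypsum plaster = L/(kA) = 0.19/(0.205×5.57) = 0.1664 K/W
R_expanded polystyrene = L/(kA) = 0.05/(0.0355×5.57) = 0.2529 K/W
R_concrete block = L/(kA) = 0.175/(0.9×5.57) = 0.03491 K/W
R_total = 0.4621 K/W
Q = ΔT / R_total = 41 / 0.4621

Q ≈ 88.7 W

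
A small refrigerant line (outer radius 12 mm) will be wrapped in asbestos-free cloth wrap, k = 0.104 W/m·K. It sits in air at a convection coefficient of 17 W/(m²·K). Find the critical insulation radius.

r_cr ≈ 6.12 mm

For a cylinder r_cr = k/h = 0.104/17
r_cr = 6.12 mm; since the bare radius (12 mm) is above r_cr, any added insulation will reduce heat loss.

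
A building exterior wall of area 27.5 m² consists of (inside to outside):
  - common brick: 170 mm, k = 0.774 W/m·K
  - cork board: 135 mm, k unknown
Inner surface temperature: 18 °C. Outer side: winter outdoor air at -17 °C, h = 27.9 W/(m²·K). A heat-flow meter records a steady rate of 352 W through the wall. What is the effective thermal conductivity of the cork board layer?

Model the wall as resistances in series:
R_common brick = L/(kA) = 0.17/(0.774×27.5) = 0.007987 K/W
R_outer film = 1/(h_o·A) = 1/(27.9×27.5) = 0.001303 K/W
Sum of known resistances R_other = 0.00929 K/W
Total R = ΔT/Q = 35/352 = 0.09943 K/W
R_cork board = R_total − R_other = 0.09014 K/W
k = L/(R·A) = 0.135/(0.09014×27.5)

k ≈ 0.0545 W/(m·K)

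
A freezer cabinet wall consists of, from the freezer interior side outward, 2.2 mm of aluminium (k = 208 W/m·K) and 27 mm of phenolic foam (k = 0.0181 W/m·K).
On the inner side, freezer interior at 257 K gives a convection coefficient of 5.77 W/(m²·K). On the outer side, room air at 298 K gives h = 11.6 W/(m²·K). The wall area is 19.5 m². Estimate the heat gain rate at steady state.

Q ≈ 457 W

Treating each layer as a thermal resistance in series:
R_inner film = 1/(h_i·A) = 1/(5.77×19.5) = 0.008888 K/W
R_aluminium = L/(kA) = 0.0022/(208×19.5) = 5.424×10^-7 K/W
R_phenolic foam = L/(kA) = 0.027/(0.0181×19.5) = 0.0765 K/W
R_outer film = 1/(h_o·A) = 1/(11.6×19.5) = 0.004421 K/W
R_total = 0.08981 K/W
Q = ΔT / R_total = 41 / 0.08981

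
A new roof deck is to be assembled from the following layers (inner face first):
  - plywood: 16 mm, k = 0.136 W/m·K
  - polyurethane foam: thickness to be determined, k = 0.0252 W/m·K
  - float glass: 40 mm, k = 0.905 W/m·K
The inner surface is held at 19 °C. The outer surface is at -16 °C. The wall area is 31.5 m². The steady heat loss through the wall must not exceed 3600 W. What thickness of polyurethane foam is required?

L ≈ 3.64 mm

Thermal resistances in series:
R_plywood = L/(kA) = 0.016/(0.136×31.5) = 0.003735 K/W
R_float glass = L/(kA) = 0.04/(0.905×31.5) = 0.001403 K/W
Sum of the known resistances R_other = 0.005138 K/W
Required total resistance R_tot = ΔT/Q_allow = 35/3600 = 0.009722 K/W
R_polyurethane foam = R_tot − R_other = 0.004584 K/W
L = R·k·A = 0.004584×0.0252×31.5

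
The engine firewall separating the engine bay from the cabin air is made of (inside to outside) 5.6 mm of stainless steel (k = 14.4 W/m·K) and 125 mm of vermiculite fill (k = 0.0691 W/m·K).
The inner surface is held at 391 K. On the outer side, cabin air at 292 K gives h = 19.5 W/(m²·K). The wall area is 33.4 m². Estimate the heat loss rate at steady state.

Q ≈ 1780 W

Series thermal resistances:
R_stainless steel = L/(kA) = 0.0056/(14.4×33.4) = 1.164×10^-5 K/W
R_vermiculite fill = L/(kA) = 0.125/(0.0691×33.4) = 0.05416 K/W
R_outer film = 1/(h_o·A) = 1/(19.5×33.4) = 0.001535 K/W
R_total = 0.05571 K/W
Q = ΔT / R_total = 99 / 0.05571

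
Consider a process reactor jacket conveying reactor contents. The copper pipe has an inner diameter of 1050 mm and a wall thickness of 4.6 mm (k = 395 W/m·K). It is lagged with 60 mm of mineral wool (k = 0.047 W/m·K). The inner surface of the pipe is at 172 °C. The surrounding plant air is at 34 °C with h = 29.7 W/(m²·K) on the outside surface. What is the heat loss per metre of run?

q′ ≈ 370 W/m

Treating each annulus and film as a series resistance:
R_copper pipe wall = ln(529.6/525)/(2π×395×1) = 3.515×10^-6 K/W
R_mineral wool = ln(589.6/529.6)/(2π×0.047×1) = 0.3634 K/W
R_outer film = 1/(h_o·2πr_oL) = 1/(29.7×2π×0.5896×1) = 0.009089 K/W
R_total = 0.3725 K/W
Q = ΔT/R_total = 138/0.3725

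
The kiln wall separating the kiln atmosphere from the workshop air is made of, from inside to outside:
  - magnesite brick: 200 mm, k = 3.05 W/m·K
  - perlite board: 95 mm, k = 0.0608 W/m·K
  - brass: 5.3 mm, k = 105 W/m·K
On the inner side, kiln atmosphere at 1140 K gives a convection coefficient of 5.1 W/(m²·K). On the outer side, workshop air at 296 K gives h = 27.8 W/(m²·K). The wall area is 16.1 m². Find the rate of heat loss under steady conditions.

Series thermal resistances:
R_inner film = 1/(h_i·A) = 1/(5.1×16.1) = 0.01218 K/W
R_magnesite brick = L/(kA) = 0.2/(3.05×16.1) = 0.004073 K/W
R_perlite board = L/(kA) = 0.095/(0.0608×16.1) = 0.09705 K/W
R_brass = L/(kA) = 0.0053/(105×16.1) = 3.135×10^-6 K/W
R_outer film = 1/(h_o·A) = 1/(27.8×16.1) = 0.002234 K/W
R_total = 0.1155 K/W
Q = ΔT / R_total = 844 / 0.1155

Q ≈ 7300 W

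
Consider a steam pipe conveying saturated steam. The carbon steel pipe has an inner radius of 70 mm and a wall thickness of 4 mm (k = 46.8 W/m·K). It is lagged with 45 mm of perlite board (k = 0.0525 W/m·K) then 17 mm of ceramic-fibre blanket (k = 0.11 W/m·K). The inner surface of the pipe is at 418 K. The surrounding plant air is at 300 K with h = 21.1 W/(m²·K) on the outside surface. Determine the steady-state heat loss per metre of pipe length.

Radial resistances (cylindrical: R_cond = ln(r_o/r_i)/(2πkL), R_conv = 1/(h·2πrL)):
R_carbon steel pipe wall = ln(74/70)/(2π×46.8×1) = 1.89×10^-4 K/W
R_perlite board = ln(119/74)/(2π×0.0525×1) = 1.44 K/W
R_ceramic-fibre blanket = ln(136/119)/(2π×0.11×1) = 0.1932 K/W
R_outer film = 1/(h_o·2πr_oL) = 1/(21.1×2π×0.136×1) = 0.05546 K/W
R_total = 1.689 K/W
Q = ΔT/R_total = 118/1.689

q′ ≈ 69.9 W/m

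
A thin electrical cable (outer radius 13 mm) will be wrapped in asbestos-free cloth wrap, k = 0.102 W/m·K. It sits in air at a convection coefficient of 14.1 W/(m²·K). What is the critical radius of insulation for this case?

For a cylinder r_cr = k/h = 0.102/14.1
r_cr = 7.23 mm; since the bare radius (13 mm) is above r_cr, any added insulation will reduce heat loss.

r_cr ≈ 7.23 mm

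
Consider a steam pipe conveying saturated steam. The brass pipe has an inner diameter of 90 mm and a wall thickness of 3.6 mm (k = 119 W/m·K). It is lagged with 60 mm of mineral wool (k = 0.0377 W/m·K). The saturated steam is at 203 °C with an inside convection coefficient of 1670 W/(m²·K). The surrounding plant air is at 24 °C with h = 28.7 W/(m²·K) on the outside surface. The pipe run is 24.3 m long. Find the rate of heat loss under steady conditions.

Q ≈ 1260 W

Cylindrical conduction, so R = ln(r₂/r₁)/(2πkL) per layer, in series:
R_inner film = 1/(h_i·2πr₁L) = 1/(1670×2π×0.045×24.3) = 8.715×10^-5 K/W
R_brass pipe wall = ln(48.6/45)/(2π×119×24.3) = 4.236×10^-6 K/W
R_mineral wool = ln(108.6/48.6)/(2π×0.0377×24.3) = 0.1397 K/W
R_outer film = 1/(h_o·2πr_oL) = 1/(28.7×2π×0.1086×24.3) = 0.002101 K/W
R_total = 0.1419 K/W
Q = ΔT/R_total = 179/0.1419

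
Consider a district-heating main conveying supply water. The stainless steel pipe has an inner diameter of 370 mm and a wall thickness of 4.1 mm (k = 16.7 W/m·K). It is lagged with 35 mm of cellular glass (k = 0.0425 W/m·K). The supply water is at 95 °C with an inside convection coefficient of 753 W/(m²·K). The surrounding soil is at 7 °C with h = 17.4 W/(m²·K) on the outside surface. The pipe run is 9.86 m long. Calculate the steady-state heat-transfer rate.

Treating each annulus and film as a series resistance:
R_inner film = 1/(h_i·2πr₁L) = 1/(753×2π×0.185×9.86) = 1.159×10^-4 K/W
R_stainless steel pipe wall = ln(189.1/185)/(2π×16.7×9.86) = 2.119×10^-5 K/W
R_cellular glass = ln(224.1/189.1)/(2π×0.0425×9.86) = 0.0645 K/W
R_outer film = 1/(h_o·2πr_oL) = 1/(17.4×2π×0.2241×9.86) = 0.00414 K/W
R_total = 0.06877 K/W
Q = ΔT/R_total = 88/0.06877

Q ≈ 1280 W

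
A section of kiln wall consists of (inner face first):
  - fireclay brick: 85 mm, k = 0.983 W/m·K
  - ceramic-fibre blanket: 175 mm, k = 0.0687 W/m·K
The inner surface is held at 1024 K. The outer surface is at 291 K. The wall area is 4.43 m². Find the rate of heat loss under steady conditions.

Model the wall as resistances in series:
R_fireclay brick = L/(kA) = 0.085/(0.983×4.43) = 0.01952 K/W
R_ceramic-fibre blanket = L/(kA) = 0.175/(0.0687×4.43) = 0.575 K/W
R_total = 0.5945 K/W
Q = ΔT / R_total = 733 / 0.5945

Q ≈ 1230 W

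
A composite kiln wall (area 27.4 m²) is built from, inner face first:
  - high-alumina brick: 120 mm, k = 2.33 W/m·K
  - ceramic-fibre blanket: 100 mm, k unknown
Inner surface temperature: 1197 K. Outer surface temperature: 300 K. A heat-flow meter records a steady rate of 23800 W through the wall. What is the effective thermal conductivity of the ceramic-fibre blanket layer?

k ≈ 0.102 W/(m·K)

Thermal resistances in series:
R_high-alumina brick = L/(kA) = 0.12/(2.33×27.4) = 0.00188 K/W
Sum of known resistances R_other = 0.00188 K/W
Total R = ΔT/Q = 897/23800 = 0.03769 K/W
R_ceramic-fibre blanket = R_total − R_other = 0.03581 K/W
k = L/(R·A) = 0.1/(0.03581×27.4)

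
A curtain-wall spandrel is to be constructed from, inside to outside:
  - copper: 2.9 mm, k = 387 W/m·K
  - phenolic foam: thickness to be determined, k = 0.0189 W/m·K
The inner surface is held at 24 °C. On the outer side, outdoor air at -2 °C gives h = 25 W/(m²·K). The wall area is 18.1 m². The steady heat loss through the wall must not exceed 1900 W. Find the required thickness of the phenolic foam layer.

L ≈ 3.93 mm

Thermal resistances in series:
R_copper = L/(kA) = 0.0029/(387×18.1) = 4.14×10^-7 K/W
R_outer film = 1/(h_o·A) = 1/(25×18.1) = 0.00221 K/W
Sum of the known resistances R_other = 0.00221 K/W
Required total resistance R_tot = ΔT/Q_allow = 26/1900 = 0.01368 K/W
R_phenolic foam = R_tot − R_other = 0.01147 K/W
L = R·k·A = 0.01147×0.0189×18.1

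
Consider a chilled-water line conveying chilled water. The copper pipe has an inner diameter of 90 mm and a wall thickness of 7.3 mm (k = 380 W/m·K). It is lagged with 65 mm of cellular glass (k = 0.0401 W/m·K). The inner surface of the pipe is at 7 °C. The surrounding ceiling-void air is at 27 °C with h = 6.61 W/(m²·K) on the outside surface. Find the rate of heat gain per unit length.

Treating each annulus and film as a series resistance:
R_copper pipe wall = ln(52.3/45)/(2π×380×1) = 6.296×10^-5 K/W
R_cellular glass = ln(117.3/52.3)/(2π×0.0401×1) = 3.206 K/W
R_outer film = 1/(h_o·2πr_oL) = 1/(6.61×2π×0.1173×1) = 0.2053 K/W
R_total = 3.411 K/W
Q = ΔT/R_total = 20/3.411

q′ ≈ 5.86 W/m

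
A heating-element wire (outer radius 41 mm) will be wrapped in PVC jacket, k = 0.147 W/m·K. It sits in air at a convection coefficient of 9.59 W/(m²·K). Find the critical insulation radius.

For a cylinder r_cr = k/h = 0.147/9.59
r_cr = 15.3 mm; since the bare radius (41 mm) is above r_cr, any added insulation will reduce heat loss.

r_cr ≈ 15.3 mm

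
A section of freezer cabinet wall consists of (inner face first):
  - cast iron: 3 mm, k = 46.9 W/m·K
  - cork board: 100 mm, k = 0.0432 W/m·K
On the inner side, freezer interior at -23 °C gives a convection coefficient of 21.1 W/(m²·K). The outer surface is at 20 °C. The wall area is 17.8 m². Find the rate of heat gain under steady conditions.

Q ≈ 324 W

Treating each layer as a thermal resistance in series:
R_inner film = 1/(h_i·A) = 1/(21.1×17.8) = 0.002663 K/W
R_cast iron = L/(kA) = 0.003/(46.9×17.8) = 3.594×10^-6 K/W
R_cork board = L/(kA) = 0.1/(0.0432×17.8) = 0.13 K/W
R_total = 0.1327 K/W
Q = ΔT / R_total = 43 / 0.1327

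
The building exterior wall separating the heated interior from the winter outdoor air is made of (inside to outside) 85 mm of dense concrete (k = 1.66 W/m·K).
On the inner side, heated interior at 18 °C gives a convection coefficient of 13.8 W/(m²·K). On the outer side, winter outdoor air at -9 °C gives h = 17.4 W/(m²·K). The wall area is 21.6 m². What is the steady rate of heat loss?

Q ≈ 3220 W

Treating each layer as a thermal resistance in series:
R_inner film = 1/(h_i·A) = 1/(13.8×21.6) = 0.003355 K/W
R_dense concrete = L/(kA) = 0.085/(1.66×21.6) = 0.002371 K/W
R_outer film = 1/(h_o·A) = 1/(17.4×21.6) = 0.002661 K/W
R_total = 0.008386 K/W
Q = ΔT / R_total = 27 / 0.008386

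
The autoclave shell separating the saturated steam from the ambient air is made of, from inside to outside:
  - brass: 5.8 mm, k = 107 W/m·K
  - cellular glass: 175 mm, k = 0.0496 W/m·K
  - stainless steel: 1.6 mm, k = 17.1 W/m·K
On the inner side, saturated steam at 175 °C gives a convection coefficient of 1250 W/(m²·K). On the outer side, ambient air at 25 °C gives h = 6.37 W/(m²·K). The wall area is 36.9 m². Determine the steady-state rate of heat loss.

Treating each layer as a thermal resistance in series:
R_inner film = 1/(h_i·A) = 1/(1250×36.9) = 2.168×10^-5 K/W
R_brass = L/(kA) = 0.0058/(107×36.9) = 1.469×10^-6 K/W
R_cellular glass = L/(kA) = 0.175/(0.0496×36.9) = 0.09562 K/W
R_stainless steel = L/(kA) = 0.0016/(17.1×36.9) = 2.536×10^-6 K/W
R_outer film = 1/(h_o·A) = 1/(6.37×36.9) = 0.004254 K/W
R_total = 0.0999 K/W
Q = ΔT / R_total = 150 / 0.0999

Q ≈ 1500 W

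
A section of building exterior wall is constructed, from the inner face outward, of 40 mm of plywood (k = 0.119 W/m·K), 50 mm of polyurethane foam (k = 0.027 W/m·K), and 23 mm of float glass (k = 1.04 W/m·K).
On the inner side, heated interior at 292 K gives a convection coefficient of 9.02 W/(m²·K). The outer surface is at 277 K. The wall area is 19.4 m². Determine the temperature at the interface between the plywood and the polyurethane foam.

T ≈ 289 K

Model the wall as resistances in series:
R_inner film = 1/(h_i·A) = 1/(9.02×19.4) = 0.005715 K/W
R_plywood = L/(kA) = 0.04/(0.119×19.4) = 0.01733 K/W
R_polyurethane foam = L/(kA) = 0.05/(0.027×19.4) = 0.09546 K/W
R_float glass = L/(kA) = 0.023/(1.04×19.4) = 0.00114 K/W
R_total = 0.1196 K/W;  Q = ΔT/R_total = 15/0.1196 = 125.4 W
T_interface = T_inner − Q·ΣR(inner→interface) = 292 − 125×0.02304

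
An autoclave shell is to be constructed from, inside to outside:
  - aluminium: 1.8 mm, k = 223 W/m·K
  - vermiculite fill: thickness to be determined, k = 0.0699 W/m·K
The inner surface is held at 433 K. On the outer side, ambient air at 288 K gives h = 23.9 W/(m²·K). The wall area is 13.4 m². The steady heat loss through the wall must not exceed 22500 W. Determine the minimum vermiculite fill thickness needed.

L ≈ 3.11 mm

Series thermal resistances:
R_aluminium = L/(kA) = 0.0018/(223×13.4) = 6.024×10^-7 K/W
R_outer film = 1/(h_o·A) = 1/(23.9×13.4) = 0.003122 K/W
Sum of the known resistances R_other = 0.003123 K/W
Required total resistance R_tot = ΔT/Q_allow = 145/22500 = 0.006444 K/W
R_vermiculite fill = R_tot − R_other = 0.003321 K/W
L = R·k·A = 0.003321×0.0699×13.4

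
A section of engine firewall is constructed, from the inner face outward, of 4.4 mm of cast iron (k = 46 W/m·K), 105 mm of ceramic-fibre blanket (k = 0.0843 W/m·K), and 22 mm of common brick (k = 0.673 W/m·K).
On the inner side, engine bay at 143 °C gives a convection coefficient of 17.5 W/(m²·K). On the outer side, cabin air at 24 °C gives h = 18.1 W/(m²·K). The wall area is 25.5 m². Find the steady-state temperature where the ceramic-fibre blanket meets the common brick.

T ≈ 31.5 °C

Using the resistance-network approach (series):
R_inner film = 1/(h_i·A) = 1/(17.5×25.5) = 0.002241 K/W
R_cast iron = L/(kA) = 0.0044/(46×25.5) = 3.751×10^-6 K/W
R_ceramic-fibre blanket = L/(kA) = 0.105/(0.0843×25.5) = 0.04885 K/W
R_common brick = L/(kA) = 0.022/(0.673×25.5) = 0.001282 K/W
R_outer film = 1/(h_o·A) = 1/(18.1×25.5) = 0.002167 K/W
R_total = 0.05454 K/W;  Q = ΔT/R_total = 119/0.05454 = 2182 W
T_interface = T_inner − Q·ΣR(inner→interface) = 143 − 2180×0.05109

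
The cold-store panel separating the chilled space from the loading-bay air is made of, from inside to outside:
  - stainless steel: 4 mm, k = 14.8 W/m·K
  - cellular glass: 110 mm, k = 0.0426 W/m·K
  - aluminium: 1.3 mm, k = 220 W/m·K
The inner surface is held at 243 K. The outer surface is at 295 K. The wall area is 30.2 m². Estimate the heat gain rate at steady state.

Q ≈ 608 W

Using the resistance-network approach (series):
R_stainless steel = L/(kA) = 0.004/(14.8×30.2) = 8.949×10^-6 K/W
R_cellular glass = L/(kA) = 0.11/(0.0426×30.2) = 0.0855 K/W
R_aluminium = L/(kA) = 0.0013/(220×30.2) = 1.957×10^-7 K/W
R_total = 0.08551 K/W
Q = ΔT / R_total = 52 / 0.08551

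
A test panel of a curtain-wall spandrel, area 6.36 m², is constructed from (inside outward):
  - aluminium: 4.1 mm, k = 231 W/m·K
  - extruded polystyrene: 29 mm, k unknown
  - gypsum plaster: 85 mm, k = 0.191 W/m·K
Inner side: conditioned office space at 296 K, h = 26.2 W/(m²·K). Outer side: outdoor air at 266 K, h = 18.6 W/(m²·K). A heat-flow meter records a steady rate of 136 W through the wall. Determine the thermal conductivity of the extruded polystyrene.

Series thermal resistances:
R_inner film = 1/(h_i·A) = 1/(26.2×6.36) = 0.006001 K/W
R_aluminium = L/(kA) = 0.0041/(231×6.36) = 2.791×10^-6 K/W
R_gypsum plaster = L/(kA) = 0.085/(0.191×6.36) = 0.06997 K/W
R_outer film = 1/(h_o·A) = 1/(18.6×6.36) = 0.008453 K/W
Sum of known resistances R_other = 0.08443 K/W
Total R = ΔT/Q = 30/136 = 0.2206 K/W
R_extruded polystyrene = R_total − R_other = 0.1362 K/W
k = L/(R·A) = 0.029/(0.1362×6.36)

k ≈ 0.0335 W/(m·K)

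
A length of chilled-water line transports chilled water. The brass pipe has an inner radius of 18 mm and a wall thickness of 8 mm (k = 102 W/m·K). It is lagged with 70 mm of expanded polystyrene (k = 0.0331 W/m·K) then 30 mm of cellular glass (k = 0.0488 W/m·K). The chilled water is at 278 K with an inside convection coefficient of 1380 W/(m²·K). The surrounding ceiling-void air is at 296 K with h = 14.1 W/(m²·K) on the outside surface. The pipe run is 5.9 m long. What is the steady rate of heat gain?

Treating each annulus and film as a series resistance:
R_inner film = 1/(h_i·2πr₁L) = 1/(1380×2π×0.018×5.9) = 0.001086 K/W
R_brass pipe wall = ln(26/18)/(2π×102×5.9) = 9.725×10^-5 K/W
R_expanded polystyrene = ln(96/26)/(2π×0.0331×5.9) = 1.065 K/W
R_cellular glass = ln(126/96)/(2π×0.0488×5.9) = 0.1503 K/W
R_outer film = 1/(h_o·2πr_oL) = 1/(14.1×2π×0.126×5.9) = 0.01518 K/W
R_total = 1.231 K/W
Q = ΔT/R_total = 18/1.231

Q ≈ 14.6 W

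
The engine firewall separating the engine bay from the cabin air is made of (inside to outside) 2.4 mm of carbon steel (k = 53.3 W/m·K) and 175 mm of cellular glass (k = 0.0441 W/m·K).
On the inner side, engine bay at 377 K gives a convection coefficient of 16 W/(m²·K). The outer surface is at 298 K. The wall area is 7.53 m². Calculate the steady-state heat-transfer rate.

Q ≈ 148 W

Using the resistance-network approach (series):
R_inner film = 1/(h_i·A) = 1/(16×7.53) = 0.0083 K/W
R_carbon steel = L/(kA) = 0.0024/(53.3×7.53) = 5.98×10^-6 K/W
R_cellular glass = L/(kA) = 0.175/(0.0441×7.53) = 0.527 K/W
R_total = 0.5353 K/W
Q = ΔT / R_total = 79 / 0.5353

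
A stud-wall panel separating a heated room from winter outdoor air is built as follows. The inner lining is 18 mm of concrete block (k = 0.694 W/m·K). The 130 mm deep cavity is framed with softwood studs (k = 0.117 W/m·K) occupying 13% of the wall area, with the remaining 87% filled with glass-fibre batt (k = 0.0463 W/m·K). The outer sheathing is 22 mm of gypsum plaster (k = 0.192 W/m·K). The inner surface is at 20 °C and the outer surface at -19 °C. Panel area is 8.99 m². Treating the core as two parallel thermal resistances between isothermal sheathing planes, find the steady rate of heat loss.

Sheathing layers in series; stud and cavity paths in parallel between them.
R_inner = 0.018/(0.694×8.99) = 0.002885 K/W
R_stud  = 0.13/(0.117×0.13×8.99) = 0.9507 K/W
R_cav   = 0.13/(0.0463×0.87×8.99) = 0.359 K/W
1/R_core = 1/R_stud + 1/R_cav → R_core = 0.2606 K/W
R_outer = 0.022/(0.192×8.99) = 0.01275 K/W
R_total = 0.2762 K/W
Q = ΔT/R_total = 39/0.2762

Q ≈ 141 W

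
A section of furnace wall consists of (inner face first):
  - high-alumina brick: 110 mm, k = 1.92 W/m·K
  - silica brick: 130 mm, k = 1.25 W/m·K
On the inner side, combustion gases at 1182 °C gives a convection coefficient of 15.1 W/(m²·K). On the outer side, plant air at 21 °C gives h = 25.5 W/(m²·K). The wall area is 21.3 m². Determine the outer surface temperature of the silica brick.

Series thermal resistances:
R_inner film = 1/(h_i·A) = 1/(15.1×21.3) = 0.003109 K/W
R_high-alumina brick = L/(kA) = 0.11/(1.92×21.3) = 0.00269 K/W
R_silica brick = L/(kA) = 0.13/(1.25×21.3) = 0.004883 K/W
R_outer film = 1/(h_o·A) = 1/(25.5×21.3) = 0.001841 K/W
R_total = 0.01252 K/W;  Q = ΔT/R_total = 1161/0.01252 = 92710 W
T_interface = T_inner − Q·ΣR(inner→interface) = 1182 − 92700×0.01068

T ≈ 192 °C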